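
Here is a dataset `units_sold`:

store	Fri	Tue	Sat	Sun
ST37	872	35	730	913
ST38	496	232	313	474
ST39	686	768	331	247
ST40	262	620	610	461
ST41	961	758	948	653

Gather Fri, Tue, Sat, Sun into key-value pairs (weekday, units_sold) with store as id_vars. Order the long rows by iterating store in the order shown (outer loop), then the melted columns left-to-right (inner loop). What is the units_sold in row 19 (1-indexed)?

948

20 rows total (5 × 4). Row 19: index ⌊(19-1)/4⌋ = 4 into store → ST41; (19-1) mod 4 = 2 into the melted columns → Sat.
So row 19 is (ST41, Sat, 948); units_sold = 948.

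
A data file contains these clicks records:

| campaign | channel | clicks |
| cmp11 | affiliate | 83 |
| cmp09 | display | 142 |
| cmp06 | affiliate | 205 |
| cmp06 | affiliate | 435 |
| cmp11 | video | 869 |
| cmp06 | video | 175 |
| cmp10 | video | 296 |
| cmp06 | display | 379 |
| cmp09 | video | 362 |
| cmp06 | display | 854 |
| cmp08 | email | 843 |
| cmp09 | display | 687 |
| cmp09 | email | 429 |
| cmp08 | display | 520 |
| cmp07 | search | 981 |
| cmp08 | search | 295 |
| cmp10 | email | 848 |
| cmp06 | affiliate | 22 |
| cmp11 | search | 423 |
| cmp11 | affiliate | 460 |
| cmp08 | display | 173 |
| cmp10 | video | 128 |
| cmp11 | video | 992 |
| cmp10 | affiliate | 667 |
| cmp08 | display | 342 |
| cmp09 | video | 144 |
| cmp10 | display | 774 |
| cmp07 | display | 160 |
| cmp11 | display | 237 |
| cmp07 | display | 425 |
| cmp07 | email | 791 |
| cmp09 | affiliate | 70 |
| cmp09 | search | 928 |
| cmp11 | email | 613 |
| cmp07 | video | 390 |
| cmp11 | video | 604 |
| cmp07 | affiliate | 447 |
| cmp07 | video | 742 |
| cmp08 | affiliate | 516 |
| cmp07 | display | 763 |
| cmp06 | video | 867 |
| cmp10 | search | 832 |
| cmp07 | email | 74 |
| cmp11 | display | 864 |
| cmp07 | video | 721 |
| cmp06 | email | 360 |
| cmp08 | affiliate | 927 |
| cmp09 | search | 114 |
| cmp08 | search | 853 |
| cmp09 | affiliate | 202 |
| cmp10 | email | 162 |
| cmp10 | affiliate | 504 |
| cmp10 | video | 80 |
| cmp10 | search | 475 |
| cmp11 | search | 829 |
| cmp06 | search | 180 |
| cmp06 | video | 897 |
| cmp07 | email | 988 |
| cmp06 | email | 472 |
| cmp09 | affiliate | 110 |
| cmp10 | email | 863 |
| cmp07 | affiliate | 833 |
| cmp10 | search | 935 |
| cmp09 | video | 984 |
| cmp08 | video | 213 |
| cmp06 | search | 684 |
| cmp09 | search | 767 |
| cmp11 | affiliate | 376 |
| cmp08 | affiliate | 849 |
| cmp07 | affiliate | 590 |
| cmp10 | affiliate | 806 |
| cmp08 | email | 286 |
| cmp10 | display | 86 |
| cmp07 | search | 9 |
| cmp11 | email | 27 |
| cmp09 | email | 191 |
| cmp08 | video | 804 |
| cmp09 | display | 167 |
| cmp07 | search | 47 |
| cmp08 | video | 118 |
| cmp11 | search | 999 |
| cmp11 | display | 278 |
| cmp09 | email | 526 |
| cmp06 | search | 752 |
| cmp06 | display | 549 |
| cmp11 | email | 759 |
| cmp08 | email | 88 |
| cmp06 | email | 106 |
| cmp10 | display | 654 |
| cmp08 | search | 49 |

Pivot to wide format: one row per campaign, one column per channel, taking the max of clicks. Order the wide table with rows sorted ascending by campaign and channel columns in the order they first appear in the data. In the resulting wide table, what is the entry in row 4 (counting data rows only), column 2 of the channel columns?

With rows sorted ascending by campaign, row 4 is campaign=cmp09. channel columns in first-appearance order: affiliate, display, video, email, search; column 2 is display.
Long rows with campaign=cmp09, channel=display: max(142, 687, 167) = 687.

687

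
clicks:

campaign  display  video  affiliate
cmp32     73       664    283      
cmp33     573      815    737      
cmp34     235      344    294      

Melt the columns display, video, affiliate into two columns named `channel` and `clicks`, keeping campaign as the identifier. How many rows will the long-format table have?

9

3 campaign values × 3 melted columns = 9 rows.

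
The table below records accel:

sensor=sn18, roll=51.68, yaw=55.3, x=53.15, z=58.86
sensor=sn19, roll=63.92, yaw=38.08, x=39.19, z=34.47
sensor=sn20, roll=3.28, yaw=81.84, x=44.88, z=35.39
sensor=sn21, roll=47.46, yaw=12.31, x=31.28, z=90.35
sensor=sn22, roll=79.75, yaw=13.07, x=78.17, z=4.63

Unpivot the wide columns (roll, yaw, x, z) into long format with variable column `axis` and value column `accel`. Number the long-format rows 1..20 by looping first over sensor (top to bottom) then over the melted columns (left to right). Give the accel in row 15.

20 rows total (5 × 4). Row 15: index ⌊(15-1)/4⌋ = 3 into sensor → sn21; (15-1) mod 4 = 2 into the melted columns → x.
So row 15 is (sn21, x, 31.28); accel = 31.28.

31.28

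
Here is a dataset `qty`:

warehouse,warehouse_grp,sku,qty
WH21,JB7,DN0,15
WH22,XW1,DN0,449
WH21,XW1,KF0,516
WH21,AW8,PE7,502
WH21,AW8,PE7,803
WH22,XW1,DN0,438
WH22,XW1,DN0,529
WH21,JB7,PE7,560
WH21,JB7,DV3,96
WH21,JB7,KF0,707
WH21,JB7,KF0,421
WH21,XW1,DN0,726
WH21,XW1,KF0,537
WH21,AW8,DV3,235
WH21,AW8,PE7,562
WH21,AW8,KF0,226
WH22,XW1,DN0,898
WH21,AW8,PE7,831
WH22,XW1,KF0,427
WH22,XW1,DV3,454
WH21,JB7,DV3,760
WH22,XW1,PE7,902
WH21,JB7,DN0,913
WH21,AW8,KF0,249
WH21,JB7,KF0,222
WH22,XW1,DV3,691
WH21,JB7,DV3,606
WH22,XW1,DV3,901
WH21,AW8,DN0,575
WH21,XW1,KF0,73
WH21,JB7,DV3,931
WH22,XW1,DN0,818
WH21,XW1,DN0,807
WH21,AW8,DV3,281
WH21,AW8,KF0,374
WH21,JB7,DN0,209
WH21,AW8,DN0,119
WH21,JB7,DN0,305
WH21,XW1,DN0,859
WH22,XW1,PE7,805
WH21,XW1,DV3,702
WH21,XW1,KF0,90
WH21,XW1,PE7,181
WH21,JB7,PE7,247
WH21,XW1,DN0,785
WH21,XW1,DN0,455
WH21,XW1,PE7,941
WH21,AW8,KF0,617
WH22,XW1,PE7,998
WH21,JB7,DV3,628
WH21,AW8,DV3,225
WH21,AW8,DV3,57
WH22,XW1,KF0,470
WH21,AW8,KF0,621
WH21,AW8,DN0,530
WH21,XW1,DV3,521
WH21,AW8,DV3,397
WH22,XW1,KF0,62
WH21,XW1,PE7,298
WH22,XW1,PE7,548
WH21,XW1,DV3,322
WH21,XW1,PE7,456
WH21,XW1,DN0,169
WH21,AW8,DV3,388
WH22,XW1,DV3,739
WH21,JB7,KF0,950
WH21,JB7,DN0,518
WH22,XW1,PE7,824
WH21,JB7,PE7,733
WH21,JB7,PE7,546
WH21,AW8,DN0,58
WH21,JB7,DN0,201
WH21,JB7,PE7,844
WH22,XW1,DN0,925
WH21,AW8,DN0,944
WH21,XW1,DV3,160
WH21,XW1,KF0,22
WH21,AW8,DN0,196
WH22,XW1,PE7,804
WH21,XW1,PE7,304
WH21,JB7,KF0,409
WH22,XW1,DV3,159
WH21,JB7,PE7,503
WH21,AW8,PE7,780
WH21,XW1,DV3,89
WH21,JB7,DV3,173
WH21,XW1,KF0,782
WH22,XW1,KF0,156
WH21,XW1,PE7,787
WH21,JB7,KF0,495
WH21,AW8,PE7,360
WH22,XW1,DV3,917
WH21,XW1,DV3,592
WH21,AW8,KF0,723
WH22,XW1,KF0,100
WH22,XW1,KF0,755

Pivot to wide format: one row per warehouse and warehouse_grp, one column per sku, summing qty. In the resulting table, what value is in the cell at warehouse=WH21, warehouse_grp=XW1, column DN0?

Rows with warehouse=WH21, warehouse_grp=XW1 and sku=DN0: qty values are 726, 807, 859, 785, 455, 169.
726 + 807 + 859 + 785 + 455 + 169 = 3801.

3801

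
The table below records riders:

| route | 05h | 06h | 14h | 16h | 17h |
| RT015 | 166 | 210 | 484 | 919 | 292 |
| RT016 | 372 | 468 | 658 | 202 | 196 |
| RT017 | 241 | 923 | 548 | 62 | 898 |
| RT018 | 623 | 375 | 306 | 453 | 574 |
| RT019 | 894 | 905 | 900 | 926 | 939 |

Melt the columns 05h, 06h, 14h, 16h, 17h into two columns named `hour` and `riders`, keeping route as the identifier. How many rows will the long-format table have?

5 route values × 5 melted columns = 25 rows.

25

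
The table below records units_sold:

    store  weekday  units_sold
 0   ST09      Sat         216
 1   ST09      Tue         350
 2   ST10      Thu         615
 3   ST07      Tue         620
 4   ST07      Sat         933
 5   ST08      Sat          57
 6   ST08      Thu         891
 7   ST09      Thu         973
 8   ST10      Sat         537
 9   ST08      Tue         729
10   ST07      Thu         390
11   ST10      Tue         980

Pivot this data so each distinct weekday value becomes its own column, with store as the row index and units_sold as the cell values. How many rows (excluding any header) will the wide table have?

4 distinct store values → 4 rows.

4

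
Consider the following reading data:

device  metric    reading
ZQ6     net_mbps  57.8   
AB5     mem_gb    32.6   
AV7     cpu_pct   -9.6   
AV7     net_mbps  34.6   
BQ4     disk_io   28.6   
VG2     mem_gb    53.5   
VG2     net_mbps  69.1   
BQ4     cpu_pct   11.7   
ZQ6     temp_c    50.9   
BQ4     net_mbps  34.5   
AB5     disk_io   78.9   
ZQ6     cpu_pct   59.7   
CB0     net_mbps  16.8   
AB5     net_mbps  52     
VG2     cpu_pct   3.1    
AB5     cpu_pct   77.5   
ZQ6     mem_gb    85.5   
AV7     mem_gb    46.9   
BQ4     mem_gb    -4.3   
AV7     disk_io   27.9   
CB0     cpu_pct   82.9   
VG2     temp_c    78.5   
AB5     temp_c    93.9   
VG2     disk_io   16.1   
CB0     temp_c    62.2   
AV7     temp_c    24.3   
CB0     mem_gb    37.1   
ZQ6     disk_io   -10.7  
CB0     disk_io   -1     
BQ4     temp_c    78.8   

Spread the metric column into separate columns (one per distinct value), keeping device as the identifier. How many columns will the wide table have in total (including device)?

6

1 column for device plus 5 distinct metric values → 6 columns.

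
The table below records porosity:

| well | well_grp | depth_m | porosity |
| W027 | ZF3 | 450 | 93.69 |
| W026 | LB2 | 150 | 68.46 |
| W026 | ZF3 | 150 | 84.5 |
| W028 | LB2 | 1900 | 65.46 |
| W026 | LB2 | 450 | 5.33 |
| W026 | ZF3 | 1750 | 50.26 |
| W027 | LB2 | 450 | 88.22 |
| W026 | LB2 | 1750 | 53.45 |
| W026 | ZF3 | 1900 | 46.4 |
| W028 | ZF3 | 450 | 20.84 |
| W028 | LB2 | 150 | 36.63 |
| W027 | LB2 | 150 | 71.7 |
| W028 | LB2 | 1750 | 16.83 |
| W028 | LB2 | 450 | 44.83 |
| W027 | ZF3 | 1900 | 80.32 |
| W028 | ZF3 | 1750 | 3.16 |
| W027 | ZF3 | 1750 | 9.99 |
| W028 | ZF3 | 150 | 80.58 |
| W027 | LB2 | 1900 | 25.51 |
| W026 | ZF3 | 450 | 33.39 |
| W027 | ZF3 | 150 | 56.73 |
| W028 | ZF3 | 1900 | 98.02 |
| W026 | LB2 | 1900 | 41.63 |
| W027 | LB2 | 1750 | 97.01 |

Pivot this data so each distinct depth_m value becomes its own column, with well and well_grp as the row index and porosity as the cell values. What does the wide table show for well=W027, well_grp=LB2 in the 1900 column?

25.51

Wide layout: rows indexed by well and well_grp, columns are the 4 distinct depth_m values (450, 150, 1900, 1750).
Cell (well=W027, well_grp=LB2, depth_m=1900) draws from the long row where well=W027, well_grp=LB2 and depth_m=1900, which has porosity=25.51.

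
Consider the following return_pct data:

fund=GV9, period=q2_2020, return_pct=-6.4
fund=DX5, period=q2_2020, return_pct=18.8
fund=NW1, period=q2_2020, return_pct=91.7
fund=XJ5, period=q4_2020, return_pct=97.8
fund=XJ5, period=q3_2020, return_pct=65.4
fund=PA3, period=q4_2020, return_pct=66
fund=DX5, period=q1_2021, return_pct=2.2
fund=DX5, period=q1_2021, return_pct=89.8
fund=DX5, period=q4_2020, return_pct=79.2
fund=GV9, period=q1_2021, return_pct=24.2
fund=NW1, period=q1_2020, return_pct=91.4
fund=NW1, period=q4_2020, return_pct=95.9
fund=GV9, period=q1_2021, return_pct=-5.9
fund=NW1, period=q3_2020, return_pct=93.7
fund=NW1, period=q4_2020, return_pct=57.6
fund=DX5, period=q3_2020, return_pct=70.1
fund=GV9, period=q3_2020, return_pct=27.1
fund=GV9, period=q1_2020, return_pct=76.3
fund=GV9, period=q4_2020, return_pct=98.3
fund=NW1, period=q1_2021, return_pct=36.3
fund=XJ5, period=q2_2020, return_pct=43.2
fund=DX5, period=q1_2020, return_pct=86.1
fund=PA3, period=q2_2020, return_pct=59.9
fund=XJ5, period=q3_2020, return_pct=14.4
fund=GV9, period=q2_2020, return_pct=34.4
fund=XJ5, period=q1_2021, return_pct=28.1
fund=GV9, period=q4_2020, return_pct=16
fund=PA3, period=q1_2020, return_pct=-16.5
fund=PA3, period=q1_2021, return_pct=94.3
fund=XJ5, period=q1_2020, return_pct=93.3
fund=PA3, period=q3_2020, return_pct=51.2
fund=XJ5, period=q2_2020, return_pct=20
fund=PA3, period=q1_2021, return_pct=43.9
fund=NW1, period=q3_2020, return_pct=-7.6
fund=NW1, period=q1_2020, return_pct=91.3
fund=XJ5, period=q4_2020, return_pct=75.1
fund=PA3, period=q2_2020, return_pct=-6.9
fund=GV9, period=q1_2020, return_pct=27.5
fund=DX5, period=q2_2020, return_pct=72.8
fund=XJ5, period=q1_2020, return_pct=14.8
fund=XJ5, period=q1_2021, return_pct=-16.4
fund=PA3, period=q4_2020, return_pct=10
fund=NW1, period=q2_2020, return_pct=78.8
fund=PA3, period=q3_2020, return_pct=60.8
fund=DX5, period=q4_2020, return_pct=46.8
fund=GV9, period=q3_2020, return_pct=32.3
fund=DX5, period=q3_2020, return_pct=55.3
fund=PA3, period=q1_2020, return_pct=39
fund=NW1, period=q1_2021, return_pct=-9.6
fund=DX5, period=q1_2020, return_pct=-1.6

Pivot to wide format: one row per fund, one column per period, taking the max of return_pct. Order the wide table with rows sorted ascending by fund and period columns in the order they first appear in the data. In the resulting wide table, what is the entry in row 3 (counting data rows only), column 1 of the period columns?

With rows sorted ascending by fund, row 3 is fund=NW1. period columns in first-appearance order: q2_2020, q4_2020, q3_2020, q1_2021, q1_2020; column 1 is q2_2020.
Long rows with fund=NW1, period=q2_2020: max(91.7, 78.8) = 91.7.

91.7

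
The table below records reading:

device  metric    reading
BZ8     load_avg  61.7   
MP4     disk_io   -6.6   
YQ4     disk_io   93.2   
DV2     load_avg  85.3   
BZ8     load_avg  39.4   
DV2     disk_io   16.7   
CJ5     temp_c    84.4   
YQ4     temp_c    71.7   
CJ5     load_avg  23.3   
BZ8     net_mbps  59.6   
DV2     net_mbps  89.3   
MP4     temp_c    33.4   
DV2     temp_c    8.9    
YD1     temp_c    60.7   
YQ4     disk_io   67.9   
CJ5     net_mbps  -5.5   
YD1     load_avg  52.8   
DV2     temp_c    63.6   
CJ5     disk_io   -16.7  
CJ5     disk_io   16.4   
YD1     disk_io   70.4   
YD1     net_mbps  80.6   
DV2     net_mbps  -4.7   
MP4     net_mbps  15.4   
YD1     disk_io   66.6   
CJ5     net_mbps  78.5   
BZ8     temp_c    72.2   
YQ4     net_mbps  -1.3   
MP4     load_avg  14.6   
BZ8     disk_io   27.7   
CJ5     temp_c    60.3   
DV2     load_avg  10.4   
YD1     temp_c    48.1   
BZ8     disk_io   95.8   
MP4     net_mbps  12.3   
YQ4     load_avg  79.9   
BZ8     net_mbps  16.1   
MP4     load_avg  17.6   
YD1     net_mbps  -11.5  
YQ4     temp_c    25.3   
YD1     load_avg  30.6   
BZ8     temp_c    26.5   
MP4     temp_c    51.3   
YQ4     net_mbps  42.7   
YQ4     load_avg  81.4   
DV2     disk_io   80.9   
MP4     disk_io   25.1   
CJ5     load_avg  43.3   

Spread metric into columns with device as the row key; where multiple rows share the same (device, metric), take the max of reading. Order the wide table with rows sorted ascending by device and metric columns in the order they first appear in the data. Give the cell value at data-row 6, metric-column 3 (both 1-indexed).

71.7

With rows sorted ascending by device, row 6 is device=YQ4. metric columns in first-appearance order: load_avg, disk_io, temp_c, net_mbps; column 3 is temp_c.
Long rows with device=YQ4, metric=temp_c: max(71.7, 25.3) = 71.7.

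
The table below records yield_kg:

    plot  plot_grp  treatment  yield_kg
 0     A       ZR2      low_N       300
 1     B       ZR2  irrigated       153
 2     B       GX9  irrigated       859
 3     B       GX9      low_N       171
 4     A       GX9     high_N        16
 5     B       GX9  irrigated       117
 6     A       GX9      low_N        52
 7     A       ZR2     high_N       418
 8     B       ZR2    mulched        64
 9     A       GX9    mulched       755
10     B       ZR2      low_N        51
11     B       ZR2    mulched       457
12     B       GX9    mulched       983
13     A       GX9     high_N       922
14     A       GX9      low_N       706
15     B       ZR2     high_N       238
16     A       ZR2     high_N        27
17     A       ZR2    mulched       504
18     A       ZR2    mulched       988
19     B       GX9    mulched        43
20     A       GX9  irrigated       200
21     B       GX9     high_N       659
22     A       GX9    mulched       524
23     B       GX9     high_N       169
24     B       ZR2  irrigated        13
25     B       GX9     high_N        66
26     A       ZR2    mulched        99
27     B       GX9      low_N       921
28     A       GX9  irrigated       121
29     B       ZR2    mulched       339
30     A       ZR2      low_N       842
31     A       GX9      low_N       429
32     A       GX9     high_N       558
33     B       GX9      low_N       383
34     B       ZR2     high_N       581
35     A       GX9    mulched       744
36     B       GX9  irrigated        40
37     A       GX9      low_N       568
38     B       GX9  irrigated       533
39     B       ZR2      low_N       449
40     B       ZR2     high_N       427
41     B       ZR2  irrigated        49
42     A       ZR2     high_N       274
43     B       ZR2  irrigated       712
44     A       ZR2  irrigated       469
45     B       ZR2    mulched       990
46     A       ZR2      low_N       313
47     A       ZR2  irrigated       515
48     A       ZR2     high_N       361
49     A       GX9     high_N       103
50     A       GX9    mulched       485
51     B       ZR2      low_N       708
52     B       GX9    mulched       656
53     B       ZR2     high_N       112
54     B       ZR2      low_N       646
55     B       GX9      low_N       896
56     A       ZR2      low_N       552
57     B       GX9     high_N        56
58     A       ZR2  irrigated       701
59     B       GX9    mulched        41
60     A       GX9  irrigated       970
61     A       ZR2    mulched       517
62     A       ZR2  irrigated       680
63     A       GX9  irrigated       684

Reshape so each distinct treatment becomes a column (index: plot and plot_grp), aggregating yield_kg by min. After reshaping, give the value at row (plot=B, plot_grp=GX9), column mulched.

41

Rows with plot=B, plot_grp=GX9 and treatment=mulched: yield_kg values are 983, 43, 656, 41.
min(983, 43, 656, 41) = 41.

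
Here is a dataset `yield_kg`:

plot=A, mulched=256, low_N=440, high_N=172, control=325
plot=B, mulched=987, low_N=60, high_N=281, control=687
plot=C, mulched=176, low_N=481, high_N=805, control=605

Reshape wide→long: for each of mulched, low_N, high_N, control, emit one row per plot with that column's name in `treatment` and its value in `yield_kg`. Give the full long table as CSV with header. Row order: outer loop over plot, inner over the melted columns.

Each (plot, column) pair becomes one row: 3 × 4 = 12 rows.
For example, (A, mulched) → yield_kg=256.

plot,treatment,yield_kg
A,mulched,256
A,low_N,440
A,high_N,172
A,control,325
B,mulched,987
B,low_N,60
B,high_N,281
B,control,687
C,mulched,176
C,low_N,481
C,high_N,805
C,control,605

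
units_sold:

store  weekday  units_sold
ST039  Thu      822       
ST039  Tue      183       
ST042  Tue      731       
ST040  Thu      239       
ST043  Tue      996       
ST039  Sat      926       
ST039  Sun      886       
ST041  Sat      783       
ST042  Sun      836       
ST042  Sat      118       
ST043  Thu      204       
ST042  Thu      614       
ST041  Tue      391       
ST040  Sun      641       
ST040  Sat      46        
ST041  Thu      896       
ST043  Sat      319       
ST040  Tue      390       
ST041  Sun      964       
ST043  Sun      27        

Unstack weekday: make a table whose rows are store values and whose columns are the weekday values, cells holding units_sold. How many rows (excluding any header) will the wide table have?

5

5 distinct store values → 5 rows.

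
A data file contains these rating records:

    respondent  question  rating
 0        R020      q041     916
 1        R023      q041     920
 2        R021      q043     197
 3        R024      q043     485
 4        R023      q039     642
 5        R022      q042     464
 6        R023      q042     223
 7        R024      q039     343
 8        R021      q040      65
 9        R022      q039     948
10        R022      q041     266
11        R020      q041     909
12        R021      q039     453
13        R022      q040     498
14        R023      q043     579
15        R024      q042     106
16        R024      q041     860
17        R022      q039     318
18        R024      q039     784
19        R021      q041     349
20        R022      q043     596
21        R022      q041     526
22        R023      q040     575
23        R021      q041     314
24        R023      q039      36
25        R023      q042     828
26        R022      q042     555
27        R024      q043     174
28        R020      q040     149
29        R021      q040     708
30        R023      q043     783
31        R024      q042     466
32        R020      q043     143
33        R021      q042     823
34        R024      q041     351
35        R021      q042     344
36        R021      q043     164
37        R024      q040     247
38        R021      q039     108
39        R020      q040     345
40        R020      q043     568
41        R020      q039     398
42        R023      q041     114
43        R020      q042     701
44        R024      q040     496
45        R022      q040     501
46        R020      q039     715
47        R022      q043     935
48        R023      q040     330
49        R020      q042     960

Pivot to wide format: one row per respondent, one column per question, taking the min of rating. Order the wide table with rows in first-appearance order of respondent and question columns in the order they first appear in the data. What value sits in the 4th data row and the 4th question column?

106

With rows in first-appearance order of respondent, row 4 is respondent=R024. question columns in first-appearance order: q041, q043, q039, q042, q040; column 4 is q042.
Long rows with respondent=R024, question=q042: min(106, 466) = 106.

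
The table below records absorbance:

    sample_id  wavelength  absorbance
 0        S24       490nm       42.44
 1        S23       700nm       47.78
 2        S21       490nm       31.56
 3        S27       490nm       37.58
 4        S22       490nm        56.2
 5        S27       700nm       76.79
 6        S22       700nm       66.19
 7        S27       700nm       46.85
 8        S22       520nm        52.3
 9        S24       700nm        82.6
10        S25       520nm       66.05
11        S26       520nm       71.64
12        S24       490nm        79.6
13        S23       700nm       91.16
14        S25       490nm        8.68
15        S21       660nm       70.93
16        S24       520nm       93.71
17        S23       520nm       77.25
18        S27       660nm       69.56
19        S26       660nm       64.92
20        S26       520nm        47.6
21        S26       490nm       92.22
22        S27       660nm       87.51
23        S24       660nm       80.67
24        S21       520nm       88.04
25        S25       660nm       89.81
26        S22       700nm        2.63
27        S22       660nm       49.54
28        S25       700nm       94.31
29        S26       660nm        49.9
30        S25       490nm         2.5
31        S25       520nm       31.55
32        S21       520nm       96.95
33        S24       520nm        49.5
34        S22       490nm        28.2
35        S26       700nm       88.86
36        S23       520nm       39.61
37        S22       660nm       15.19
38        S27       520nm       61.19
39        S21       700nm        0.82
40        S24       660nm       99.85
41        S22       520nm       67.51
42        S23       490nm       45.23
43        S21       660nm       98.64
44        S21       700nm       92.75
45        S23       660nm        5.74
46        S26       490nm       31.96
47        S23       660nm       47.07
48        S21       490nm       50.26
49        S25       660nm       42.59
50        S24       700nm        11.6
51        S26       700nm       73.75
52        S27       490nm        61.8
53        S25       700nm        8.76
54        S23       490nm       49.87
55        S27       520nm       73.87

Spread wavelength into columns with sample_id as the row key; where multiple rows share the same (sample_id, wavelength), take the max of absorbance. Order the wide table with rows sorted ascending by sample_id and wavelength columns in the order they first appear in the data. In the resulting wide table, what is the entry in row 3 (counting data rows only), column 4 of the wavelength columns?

47.07

With rows sorted ascending by sample_id, row 3 is sample_id=S23. wavelength columns in first-appearance order: 490nm, 700nm, 520nm, 660nm; column 4 is 660nm.
Long rows with sample_id=S23, wavelength=660nm: max(5.74, 47.07) = 47.07.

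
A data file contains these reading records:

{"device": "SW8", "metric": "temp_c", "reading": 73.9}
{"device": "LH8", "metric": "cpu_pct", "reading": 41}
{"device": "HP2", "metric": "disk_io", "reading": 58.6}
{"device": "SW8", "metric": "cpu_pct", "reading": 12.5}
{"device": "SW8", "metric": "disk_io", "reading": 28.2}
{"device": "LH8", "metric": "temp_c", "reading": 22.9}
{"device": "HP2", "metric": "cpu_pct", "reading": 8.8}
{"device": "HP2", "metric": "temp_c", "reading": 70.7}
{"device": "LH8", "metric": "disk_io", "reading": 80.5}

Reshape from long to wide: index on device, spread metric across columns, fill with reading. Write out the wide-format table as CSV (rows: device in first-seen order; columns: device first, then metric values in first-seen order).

device,temp_c,cpu_pct,disk_io
SW8,73.9,12.5,28.2
LH8,22.9,41,80.5
HP2,70.7,8.8,58.6

Columns: device plus the 3 distinct metric values (temp_c, cpu_pct, disk_io).
For example, row SW8 column temp_c takes reading=73.9 from the long row (SW8, temp_c).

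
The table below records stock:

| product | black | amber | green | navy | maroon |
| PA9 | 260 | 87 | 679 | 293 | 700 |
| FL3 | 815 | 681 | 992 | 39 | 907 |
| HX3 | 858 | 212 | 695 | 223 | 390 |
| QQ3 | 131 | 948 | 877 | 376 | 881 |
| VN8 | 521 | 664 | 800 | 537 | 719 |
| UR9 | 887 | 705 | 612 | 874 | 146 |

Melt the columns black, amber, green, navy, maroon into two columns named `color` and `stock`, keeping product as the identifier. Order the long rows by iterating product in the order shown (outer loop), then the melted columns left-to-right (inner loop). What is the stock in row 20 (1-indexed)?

881

30 rows total (6 × 5). Row 20: index ⌊(20-1)/5⌋ = 3 into product → QQ3; (20-1) mod 5 = 4 into the melted columns → maroon.
So row 20 is (QQ3, maroon, 881); stock = 881.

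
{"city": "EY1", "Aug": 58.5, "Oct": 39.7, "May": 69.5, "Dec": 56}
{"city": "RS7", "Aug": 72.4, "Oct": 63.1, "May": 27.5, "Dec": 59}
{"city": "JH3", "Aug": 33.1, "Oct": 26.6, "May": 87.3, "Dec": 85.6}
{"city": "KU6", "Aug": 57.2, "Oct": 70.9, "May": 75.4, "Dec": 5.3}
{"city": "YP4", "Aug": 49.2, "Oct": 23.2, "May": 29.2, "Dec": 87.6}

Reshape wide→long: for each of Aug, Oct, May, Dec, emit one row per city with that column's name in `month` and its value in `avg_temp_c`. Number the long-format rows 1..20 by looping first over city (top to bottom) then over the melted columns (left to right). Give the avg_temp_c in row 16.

20 rows total (5 × 4). Row 16: index ⌊(16-1)/4⌋ = 3 into city → KU6; (16-1) mod 4 = 3 into the melted columns → Dec.
So row 16 is (KU6, Dec, 5.3); avg_temp_c = 5.3.

5.3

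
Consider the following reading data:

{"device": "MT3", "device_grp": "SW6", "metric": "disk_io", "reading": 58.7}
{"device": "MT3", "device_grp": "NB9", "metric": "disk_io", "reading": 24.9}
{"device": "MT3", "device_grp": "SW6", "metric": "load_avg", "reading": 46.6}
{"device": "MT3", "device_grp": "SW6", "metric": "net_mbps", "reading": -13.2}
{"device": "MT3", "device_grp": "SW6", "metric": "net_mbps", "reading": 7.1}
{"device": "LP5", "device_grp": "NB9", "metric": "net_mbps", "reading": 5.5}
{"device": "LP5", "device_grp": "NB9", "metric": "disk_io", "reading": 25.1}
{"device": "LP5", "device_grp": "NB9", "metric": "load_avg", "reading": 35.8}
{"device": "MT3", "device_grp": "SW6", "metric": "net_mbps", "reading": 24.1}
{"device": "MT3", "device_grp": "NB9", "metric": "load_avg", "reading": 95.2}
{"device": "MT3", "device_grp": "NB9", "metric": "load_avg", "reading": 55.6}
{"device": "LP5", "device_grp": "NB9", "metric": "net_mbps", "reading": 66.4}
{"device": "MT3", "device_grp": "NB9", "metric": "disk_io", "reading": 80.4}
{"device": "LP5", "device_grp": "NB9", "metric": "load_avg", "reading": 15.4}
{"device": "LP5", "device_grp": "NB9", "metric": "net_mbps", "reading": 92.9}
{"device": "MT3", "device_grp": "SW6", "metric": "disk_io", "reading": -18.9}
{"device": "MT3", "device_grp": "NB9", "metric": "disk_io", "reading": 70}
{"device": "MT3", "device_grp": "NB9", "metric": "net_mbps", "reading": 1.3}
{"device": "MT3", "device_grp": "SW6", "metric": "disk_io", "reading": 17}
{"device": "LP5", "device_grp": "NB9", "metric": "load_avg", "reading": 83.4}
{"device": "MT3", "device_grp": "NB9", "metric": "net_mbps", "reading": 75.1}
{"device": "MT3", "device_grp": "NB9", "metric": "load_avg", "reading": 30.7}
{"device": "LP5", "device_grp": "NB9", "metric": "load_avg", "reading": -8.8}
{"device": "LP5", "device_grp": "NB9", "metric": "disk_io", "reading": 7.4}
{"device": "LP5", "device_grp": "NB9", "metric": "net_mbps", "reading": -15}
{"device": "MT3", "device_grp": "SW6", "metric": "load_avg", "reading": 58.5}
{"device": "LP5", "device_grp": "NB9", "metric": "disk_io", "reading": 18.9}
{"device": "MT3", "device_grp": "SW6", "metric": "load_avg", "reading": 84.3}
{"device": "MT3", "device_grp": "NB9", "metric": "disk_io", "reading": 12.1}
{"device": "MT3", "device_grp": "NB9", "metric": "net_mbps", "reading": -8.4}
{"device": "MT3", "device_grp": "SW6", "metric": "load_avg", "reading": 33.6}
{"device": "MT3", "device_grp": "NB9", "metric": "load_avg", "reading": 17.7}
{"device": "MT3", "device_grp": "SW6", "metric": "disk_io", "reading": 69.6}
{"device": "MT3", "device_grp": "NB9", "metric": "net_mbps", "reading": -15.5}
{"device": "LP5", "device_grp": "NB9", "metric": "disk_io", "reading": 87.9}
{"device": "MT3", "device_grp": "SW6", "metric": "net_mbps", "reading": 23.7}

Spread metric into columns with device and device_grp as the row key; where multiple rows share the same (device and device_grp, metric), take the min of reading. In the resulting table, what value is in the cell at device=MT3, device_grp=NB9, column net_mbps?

-15.5

Rows with device=MT3, device_grp=NB9 and metric=net_mbps: reading values are 1.3, 75.1, -8.4, -15.5.
min(1.3, 75.1, -8.4, -15.5) = -15.5.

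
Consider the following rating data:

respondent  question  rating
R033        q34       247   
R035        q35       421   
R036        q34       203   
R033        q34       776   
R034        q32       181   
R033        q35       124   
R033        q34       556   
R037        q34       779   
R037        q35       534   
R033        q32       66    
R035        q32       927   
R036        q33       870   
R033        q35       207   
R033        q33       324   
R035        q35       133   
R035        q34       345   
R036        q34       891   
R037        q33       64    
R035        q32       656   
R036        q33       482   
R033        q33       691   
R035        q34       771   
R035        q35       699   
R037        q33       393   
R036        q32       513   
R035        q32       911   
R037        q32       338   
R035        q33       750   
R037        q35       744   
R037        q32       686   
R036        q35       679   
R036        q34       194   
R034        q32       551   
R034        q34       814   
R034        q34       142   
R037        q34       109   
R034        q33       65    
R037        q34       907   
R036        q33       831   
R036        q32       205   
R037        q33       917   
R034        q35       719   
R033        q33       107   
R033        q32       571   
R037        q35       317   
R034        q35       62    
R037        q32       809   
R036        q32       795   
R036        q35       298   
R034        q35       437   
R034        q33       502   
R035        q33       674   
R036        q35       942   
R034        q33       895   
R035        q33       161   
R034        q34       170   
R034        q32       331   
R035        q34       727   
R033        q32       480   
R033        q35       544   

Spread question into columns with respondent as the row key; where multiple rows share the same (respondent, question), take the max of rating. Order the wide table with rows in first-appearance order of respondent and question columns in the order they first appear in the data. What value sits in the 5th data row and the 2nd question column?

744

With rows in first-appearance order of respondent, row 5 is respondent=R037. question columns in first-appearance order: q34, q35, q32, q33; column 2 is q35.
Long rows with respondent=R037, question=q35: max(534, 744, 317) = 744.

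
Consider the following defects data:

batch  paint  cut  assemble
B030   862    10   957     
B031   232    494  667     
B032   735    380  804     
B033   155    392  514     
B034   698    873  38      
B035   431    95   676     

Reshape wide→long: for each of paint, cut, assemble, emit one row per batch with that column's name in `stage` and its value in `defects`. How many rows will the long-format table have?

6 batch values × 3 melted columns = 18 rows.

18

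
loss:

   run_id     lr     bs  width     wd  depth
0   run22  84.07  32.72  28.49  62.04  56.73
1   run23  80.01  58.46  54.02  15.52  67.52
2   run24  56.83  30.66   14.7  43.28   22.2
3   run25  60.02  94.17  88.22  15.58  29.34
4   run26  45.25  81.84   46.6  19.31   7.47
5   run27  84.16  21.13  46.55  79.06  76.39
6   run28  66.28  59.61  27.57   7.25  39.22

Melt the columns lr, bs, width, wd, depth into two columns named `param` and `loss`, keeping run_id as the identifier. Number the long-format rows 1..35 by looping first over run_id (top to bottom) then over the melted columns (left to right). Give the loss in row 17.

35 rows total (7 × 5). Row 17: index ⌊(17-1)/5⌋ = 3 into run_id → run25; (17-1) mod 5 = 1 into the melted columns → bs.
So row 17 is (run25, bs, 94.17); loss = 94.17.

94.17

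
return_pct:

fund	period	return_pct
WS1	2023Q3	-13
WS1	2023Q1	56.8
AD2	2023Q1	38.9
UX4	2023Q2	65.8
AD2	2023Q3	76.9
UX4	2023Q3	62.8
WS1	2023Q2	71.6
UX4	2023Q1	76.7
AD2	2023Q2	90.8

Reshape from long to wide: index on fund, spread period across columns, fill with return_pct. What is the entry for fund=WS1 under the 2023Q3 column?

Wide layout: rows indexed by fund, columns are the 3 distinct period values (2023Q3, 2023Q1, 2023Q2).
Cell (fund=WS1, period=2023Q3) draws from the long row where fund=WS1 and period=2023Q3, which has return_pct=-13.

-13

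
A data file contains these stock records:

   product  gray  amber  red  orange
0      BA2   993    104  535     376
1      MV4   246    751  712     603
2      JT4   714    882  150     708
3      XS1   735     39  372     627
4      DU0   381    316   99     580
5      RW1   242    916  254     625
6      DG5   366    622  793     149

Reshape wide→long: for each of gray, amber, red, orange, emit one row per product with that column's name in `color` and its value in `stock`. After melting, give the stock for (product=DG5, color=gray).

366

Unpivoting turns each (product, wide-column) pair into one long row.
The wide cell at row DG5, column gray holds 366, so the long row (DG5, gray) has stock=366.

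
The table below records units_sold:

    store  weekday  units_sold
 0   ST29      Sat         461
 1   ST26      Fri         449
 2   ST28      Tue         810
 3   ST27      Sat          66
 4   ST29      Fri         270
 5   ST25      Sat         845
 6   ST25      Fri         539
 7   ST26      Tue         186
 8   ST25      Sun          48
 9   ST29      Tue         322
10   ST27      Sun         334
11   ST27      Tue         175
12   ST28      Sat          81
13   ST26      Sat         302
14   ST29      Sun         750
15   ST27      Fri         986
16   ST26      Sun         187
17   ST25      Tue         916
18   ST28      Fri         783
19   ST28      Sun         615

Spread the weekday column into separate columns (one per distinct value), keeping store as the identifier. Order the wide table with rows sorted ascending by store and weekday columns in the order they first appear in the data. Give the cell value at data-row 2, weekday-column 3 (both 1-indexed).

With rows sorted ascending by store, row 2 is store=ST26. weekday columns in first-appearance order: Sat, Fri, Tue, Sun; column 3 is Tue.
Long rows with store=ST26, weekday=Tue: units_sold = 186.

186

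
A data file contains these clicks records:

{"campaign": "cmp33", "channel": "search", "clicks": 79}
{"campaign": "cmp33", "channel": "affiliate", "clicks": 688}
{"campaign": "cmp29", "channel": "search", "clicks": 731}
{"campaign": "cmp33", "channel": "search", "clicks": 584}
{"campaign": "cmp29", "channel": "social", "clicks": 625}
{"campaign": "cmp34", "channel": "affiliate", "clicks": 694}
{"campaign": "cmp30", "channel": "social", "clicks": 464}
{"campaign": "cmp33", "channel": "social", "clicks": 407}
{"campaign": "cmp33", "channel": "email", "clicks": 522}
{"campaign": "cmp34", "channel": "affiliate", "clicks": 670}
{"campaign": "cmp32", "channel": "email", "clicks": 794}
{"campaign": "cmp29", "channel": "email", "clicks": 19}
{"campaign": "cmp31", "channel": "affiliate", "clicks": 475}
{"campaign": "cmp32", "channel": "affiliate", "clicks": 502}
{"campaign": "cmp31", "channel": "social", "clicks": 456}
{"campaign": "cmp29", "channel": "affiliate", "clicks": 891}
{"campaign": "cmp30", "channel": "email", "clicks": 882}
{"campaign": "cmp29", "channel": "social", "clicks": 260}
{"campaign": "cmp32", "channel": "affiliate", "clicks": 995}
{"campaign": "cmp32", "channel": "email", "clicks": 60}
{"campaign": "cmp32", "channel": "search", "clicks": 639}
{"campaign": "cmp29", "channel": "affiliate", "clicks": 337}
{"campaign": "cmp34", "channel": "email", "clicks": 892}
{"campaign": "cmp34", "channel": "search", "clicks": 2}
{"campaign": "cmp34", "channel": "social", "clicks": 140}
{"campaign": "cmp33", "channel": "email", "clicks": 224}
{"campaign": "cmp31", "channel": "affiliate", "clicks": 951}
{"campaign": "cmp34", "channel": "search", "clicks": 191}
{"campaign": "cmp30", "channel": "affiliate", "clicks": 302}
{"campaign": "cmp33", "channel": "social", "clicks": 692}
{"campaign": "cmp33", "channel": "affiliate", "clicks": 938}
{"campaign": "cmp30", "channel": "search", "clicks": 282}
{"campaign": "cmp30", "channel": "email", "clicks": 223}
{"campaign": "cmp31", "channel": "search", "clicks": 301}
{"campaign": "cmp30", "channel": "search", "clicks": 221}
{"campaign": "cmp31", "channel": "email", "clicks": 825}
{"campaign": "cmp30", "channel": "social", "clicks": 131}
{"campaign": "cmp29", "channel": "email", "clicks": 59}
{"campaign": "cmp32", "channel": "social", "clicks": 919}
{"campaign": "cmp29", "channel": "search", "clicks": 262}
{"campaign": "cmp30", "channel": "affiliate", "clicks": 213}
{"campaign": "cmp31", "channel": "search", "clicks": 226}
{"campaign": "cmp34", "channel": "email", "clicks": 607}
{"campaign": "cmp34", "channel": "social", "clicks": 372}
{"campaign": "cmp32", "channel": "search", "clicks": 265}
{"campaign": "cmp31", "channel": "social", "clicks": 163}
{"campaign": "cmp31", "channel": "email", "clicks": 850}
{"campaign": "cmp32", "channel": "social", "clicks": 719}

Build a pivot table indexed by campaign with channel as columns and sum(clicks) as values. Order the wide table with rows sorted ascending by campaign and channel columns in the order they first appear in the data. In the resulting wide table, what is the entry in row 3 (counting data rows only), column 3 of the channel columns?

With rows sorted ascending by campaign, row 3 is campaign=cmp31. channel columns in first-appearance order: search, affiliate, social, email; column 3 is social.
Long rows with campaign=cmp31, channel=social: 456 + 163 = 619.

619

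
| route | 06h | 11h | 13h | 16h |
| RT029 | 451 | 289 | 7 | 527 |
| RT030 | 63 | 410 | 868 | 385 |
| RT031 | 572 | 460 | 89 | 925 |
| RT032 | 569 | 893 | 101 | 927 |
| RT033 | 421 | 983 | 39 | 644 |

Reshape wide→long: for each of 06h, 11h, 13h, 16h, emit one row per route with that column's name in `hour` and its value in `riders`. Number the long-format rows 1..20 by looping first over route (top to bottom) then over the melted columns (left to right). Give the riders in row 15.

101

20 rows total (5 × 4). Row 15: index ⌊(15-1)/4⌋ = 3 into route → RT032; (15-1) mod 4 = 2 into the melted columns → 13h.
So row 15 is (RT032, 13h, 101); riders = 101.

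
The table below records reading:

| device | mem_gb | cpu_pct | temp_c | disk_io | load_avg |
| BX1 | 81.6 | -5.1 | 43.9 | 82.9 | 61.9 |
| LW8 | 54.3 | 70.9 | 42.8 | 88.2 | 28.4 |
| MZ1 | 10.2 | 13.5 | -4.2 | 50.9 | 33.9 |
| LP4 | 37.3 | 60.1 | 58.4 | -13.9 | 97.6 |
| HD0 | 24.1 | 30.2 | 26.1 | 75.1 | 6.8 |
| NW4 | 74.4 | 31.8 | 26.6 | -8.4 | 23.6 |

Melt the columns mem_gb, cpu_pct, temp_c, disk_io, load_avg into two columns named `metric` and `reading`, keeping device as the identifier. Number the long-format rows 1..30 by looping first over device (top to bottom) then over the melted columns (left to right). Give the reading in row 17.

30 rows total (6 × 5). Row 17: index ⌊(17-1)/5⌋ = 3 into device → LP4; (17-1) mod 5 = 1 into the melted columns → cpu_pct.
So row 17 is (LP4, cpu_pct, 60.1); reading = 60.1.

60.1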